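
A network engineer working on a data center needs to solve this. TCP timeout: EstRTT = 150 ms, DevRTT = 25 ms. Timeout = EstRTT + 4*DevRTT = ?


Given: EstRTT = 150 ms, DevRTT = 25 ms
Timeout = EstRTT + 4 * DevRTT
4 * DevRTT = 4 * 25 = 100
Timeout = 150 + 100 = 250 ms

250


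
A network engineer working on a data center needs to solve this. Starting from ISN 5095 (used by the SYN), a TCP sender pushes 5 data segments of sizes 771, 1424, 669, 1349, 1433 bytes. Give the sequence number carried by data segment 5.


The SYN occupies sequence number ISN = 5095, so the first data byte is ISN + 1 = 5096.
SEQ of data segment i = (ISN + 1) + sum of payload sizes of segments 1..i-1.
Segment 1: SEQ = 5096, payload = 771 bytes
Segment 2: SEQ = 5867, payload = 1424 bytes
Segment 3: SEQ = 7291, payload = 669 bytes
Segment 4: SEQ = 7960, payload = 1349 bytes
Segment 5: SEQ = 9309, payload = 1433 bytes
SEQ of segment 5 = 5096 + 771 + 1424 + 669 + 1349 = 9309

9309


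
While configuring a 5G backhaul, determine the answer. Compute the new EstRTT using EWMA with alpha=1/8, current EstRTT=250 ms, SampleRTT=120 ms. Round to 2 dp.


Given: EstRTT = 250 ms, SampleRTT = 120 ms, alpha = 1/8
New EstRTT = (1 - alpha) * EstRTT + alpha * SampleRTT
(7/8) * 250 = 218.75
(1/8) * 120 = 15
New EstRTT = 218.75 + 15 = 233.75 ms -> 233.75 ms (2 dp)

233.75


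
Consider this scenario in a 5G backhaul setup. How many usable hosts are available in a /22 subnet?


Given: subnet mask /22
Host bits = 32 - 22 = 10
Total addresses = 2^10 = 1024
Usable hosts = 1024 - 2 (network + broadcast) = 1022

1022


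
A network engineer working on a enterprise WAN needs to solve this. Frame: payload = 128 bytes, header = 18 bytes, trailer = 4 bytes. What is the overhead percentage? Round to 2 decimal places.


Given: payload = 128 B, header = 18 B, trailer = 4 B
Overhead bytes = header + trailer = 18 + 4 = 22
Total frame = payload + overhead = 128 + 22 = 150
Overhead % = 22 / 150 * 100 = 14.6667% -> 14.67% (2 dp)

14.67


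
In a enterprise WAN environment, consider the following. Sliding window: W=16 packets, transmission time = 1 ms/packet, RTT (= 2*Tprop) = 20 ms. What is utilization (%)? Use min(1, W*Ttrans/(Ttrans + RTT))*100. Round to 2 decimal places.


Given: W = 16, Ttrans = 1 ms, RTT = 20 ms (= 2 * Tprop, Tprop = 10 ms)
Cycle time = Ttrans + RTT = 1 + 20 = 21 ms (first packet sent until its ACK returns)
W * Ttrans = 16 * 1 = 16 ms of sending per cycle
W * Ttrans / (Ttrans + RTT) = 16 / 21 = 0.761905
U = min(1, 0.761905) = 0.761905
U% = 76.19%

76.19


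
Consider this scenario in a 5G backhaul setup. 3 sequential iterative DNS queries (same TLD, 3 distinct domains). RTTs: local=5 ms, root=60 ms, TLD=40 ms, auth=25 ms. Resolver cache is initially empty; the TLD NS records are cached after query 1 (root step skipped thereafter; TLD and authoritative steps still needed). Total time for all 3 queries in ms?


Lookup 1 (cold cache): local + root + TLD + auth = 5 + 60 + 40 + 25 = 130 ms
Lookups 2..3 (TLD NS cached -> skip root; new domain -> still ask TLD and auth): local + TLD + auth = 5 + 40 + 25 = 70 ms each
Remaining 2 lookups: 2 * 70 = 140 ms
Total = 130 + 140 = 270 ms

270


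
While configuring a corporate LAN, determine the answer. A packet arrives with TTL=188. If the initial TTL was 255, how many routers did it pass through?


Given: initial TTL = 255, received TTL = 188
Hops = initial TTL - received TTL
Hops = 255 - 188 = 67

67


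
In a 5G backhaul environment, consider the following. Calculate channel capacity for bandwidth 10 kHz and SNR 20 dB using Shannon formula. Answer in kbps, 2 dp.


Given: B = 10 kHz, SNR = 20 dB
SNR linear = 10^(20/10) = 100
1 + SNR = 101
log2(101) = 6.6582114828
C = 10 * 1000 * 6.6582114828 = 66582.1148 bps
C = 66.582115 kbps -> 66.58 kbps (2 dp)

66.58


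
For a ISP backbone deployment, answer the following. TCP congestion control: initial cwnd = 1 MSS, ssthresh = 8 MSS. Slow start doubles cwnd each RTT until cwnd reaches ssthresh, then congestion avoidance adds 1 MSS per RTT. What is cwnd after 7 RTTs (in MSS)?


RTT 0: cwnd = 1 MSS (initial)
RTT 1: cwnd = 2 MSS (slow start, doubled)
RTT 2: cwnd = 4 MSS (slow start, doubled)
RTT 3: cwnd = 8 MSS (slow start, doubled)
RTT 4: cwnd = 9 MSS (congestion avoidance, +1)
RTT 5: cwnd = 10 MSS (congestion avoidance, +1)
RTT 6: cwnd = 11 MSS (congestion avoidance, +1)
RTT 7: cwnd = 12 MSS (congestion avoidance, +1)

12


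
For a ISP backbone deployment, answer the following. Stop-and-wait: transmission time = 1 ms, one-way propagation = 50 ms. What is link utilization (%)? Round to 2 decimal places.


Given: Ttrans = 1 ms, Tprop = 50 ms
RTT = 2 * Tprop = 2 * 50 = 100 ms
U = Ttrans / (Ttrans + RTT)
U = 1 / (1 + 100)
U = 1 / 101 = 0.009901
U% = 0.99%

0.99


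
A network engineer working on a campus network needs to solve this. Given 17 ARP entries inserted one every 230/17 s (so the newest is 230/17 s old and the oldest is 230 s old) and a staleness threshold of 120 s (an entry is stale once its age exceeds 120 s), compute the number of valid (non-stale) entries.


Ages are k * 230/17 s for k = 1..17 (spacing = 13.5294 s).
Entry k is valid iff k * 230/17 <= 120 iff k <= 17 * 120 / 230 = 8.8696
n_valid = floor(8.8696) = 8
(n_stale = 17 - 8 = 9)

8


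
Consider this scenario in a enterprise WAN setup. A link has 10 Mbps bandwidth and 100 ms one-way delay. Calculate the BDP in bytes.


Given: bandwidth = 10 Mbps, delay = 100 ms
BDP in bits = 10 * 10^6 * 100 / 1000
BDP in bits = 1000000
BDP in bytes = 1000000 / 8 = 125000

125000


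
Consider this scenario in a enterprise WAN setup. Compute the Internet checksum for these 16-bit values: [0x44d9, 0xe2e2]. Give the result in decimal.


Given words: [0x44d9, 0xe2e2]
Step 1: Sum all words
Raw sum = 17625 + 58082 = 75707
Step 2: Fold carry: (10171 + 1) = 10172
One's complement = ~10172 & 0xFFFF = 55363

55363


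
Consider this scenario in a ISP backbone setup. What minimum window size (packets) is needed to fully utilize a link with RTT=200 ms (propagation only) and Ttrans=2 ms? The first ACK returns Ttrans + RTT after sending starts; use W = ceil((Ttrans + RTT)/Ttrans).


Given: Ttrans = 2 ms, RTT = 200 ms (= 2 * Tprop, Tprop = 100 ms)
Time until first ACK returns = Ttrans + RTT = 2 + 200 = 202 ms
Need W * Ttrans >= Ttrans + RTT  ->  W >= (Ttrans + RTT) / Ttrans
(Ttrans + RTT) / Ttrans = 202 / 2 = 101
W_min = ceil(101) = 101

101


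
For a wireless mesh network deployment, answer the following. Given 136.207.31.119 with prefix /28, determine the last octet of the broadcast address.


Given: IP = 136.207.31.119, prefix = /28
Host bits = 32 - 28 = 4
Network last octet = 119 AND mask = 112
Host part size = 2^4 - 1 = 15
Broadcast last octet = 112 OR 15 = 127

127


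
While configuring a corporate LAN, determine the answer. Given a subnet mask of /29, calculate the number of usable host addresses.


Given: subnet mask /29
Host bits = 32 - 29 = 3
Total addresses = 2^3 = 8
Usable hosts = 8 - 2 (network + broadcast) = 6

6


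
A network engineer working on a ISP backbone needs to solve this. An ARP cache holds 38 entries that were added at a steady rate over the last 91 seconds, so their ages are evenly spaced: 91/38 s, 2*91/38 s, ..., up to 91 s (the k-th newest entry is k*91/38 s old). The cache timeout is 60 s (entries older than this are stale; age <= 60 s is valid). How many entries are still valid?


Ages are k * 91/38 s for k = 1..38 (spacing = 2.3947 s).
Entry k is valid iff k * 91/38 <= 60 iff k <= 38 * 60 / 91 = 25.0549
n_valid = floor(25.0549) = 25
(n_stale = 38 - 25 = 13)

25


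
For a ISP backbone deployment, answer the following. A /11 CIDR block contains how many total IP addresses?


Given: CIDR prefix /11
Host bits = 32 - 11 = 21
Total addresses = 2^21 = 2097152

2097152


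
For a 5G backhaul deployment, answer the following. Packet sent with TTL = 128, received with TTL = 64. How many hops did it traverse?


Given: initial TTL = 128, received TTL = 64
Hops = initial TTL - received TTL
Hops = 128 - 64 = 64

64


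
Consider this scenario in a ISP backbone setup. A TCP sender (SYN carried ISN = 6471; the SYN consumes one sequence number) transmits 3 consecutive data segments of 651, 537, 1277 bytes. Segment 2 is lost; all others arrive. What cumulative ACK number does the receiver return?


SYN uses sequence number 6471; first data byte = ISN + 1 = 6472.
Segment 1: SEQ = 6472, len = 651 B, covers [6472, 7122]
Segment 2: SEQ = 7123, len = 537 B, covers [7123, 7659] [LOST]
Segment 3: SEQ = 7660, len = 1277 B, covers [7660, 8936]
In-order data received: bytes [6472, 7122] (segments 1..1).
Segment 2 missing -> gap begins at byte 7123; later segments buffered out of order.
Cumulative ACK = next expected in-order byte = 6472 + 651 = 7123

7123


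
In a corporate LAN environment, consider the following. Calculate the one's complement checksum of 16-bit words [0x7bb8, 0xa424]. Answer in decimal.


Given words: [0x7bb8, 0xa424]
Step 1: Sum all words
Raw sum = 31672 + 42020 = 73692
Step 2: Fold carry: (8156 + 1) = 8157
One's complement = ~8157 & 0xFFFF = 57378

57378


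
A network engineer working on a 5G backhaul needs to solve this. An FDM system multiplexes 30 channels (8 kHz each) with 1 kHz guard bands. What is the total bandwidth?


Given: 30 channels, 8 kHz each, guard = 1 kHz
Channel bandwidth = 30 * 8 = 240 kHz
Guard bands = 29 gaps * 1 kHz = 29 kHz
Total = 240 + 29 = 269 kHz

269


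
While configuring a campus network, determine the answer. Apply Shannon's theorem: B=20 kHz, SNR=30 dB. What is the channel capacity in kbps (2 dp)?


Given: B = 20 kHz, SNR = 30 dB
SNR linear = 10^(30/10) = 1000
1 + SNR = 1001
log2(1001) = 9.9672262588
C = 20 * 1000 * 9.9672262588 = 199344.5252 bps
C = 199.344525 kbps -> 199.34 kbps (2 dp)

199.34


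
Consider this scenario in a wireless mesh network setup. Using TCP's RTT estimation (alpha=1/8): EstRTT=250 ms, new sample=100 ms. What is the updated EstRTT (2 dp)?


Given: EstRTT = 250 ms, SampleRTT = 100 ms, alpha = 1/8
New EstRTT = (1 - alpha) * EstRTT + alpha * SampleRTT
(7/8) * 250 = 218.75
(1/8) * 100 = 12.5
New EstRTT = 218.75 + 12.5 = 231.25 ms -> 231.25 ms (2 dp)

231.25


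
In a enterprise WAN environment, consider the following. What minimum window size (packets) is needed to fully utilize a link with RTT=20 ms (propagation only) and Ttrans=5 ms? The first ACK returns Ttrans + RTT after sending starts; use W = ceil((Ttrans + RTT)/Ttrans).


Given: Ttrans = 5 ms, RTT = 20 ms (= 2 * Tprop, Tprop = 10 ms)
Time until first ACK returns = Ttrans + RTT = 5 + 20 = 25 ms
Need W * Ttrans >= Ttrans + RTT  ->  W >= (Ttrans + RTT) / Ttrans
(Ttrans + RTT) / Ttrans = 25 / 5 = 5
W_min = ceil(5) = 5

5


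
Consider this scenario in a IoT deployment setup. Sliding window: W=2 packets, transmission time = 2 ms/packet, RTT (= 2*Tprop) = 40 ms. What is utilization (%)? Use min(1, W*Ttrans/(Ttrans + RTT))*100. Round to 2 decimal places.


Given: W = 2, Ttrans = 2 ms, RTT = 40 ms (= 2 * Tprop, Tprop = 20 ms)
Cycle time = Ttrans + RTT = 2 + 40 = 42 ms (first packet sent until its ACK returns)
W * Ttrans = 2 * 2 = 4 ms of sending per cycle
W * Ttrans / (Ttrans + RTT) = 4 / 42 = 0.095238
U = min(1, 0.095238) = 0.095238
U% = 9.52%

9.52


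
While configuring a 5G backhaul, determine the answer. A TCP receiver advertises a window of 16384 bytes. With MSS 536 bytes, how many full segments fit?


Given: RWND = 16384 bytes, MSS = 536 bytes
Full segments = floor(RWND / MSS)
Full segments = floor(16384 / 536)
Full segments = floor(30.5672) = 30

30


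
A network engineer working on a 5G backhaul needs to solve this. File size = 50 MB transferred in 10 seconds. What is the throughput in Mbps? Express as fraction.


Given: file = 50 MB, time = 10 s
File in Mb = 50 * 8 = 400 Mb
Throughput = 400 / 10 Mbps
Throughput = 40 Mbps

40


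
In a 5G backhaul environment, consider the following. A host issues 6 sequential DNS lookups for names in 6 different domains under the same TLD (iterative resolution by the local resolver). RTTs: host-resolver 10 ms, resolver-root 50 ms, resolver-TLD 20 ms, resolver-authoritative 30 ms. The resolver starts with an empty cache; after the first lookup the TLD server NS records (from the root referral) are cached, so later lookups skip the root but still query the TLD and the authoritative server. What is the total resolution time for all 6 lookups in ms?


Lookup 1 (cold cache): local + root + TLD + auth = 10 + 50 + 20 + 30 = 110 ms
Lookups 2..6 (TLD NS cached -> skip root; new domain -> still ask TLD and auth): local + TLD + auth = 10 + 20 + 30 = 60 ms each
Remaining 5 lookups: 5 * 60 = 300 ms
Total = 110 + 300 = 410 ms

410


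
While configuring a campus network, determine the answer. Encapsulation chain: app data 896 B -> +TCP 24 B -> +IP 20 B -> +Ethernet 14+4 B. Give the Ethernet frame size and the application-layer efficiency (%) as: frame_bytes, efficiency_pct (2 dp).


TCP segment = 896 + 24 = 920 B
IP packet = 920 + 20 = 940 B
Ethernet frame = 940 + 14 + 4 = 958 B
Efficiency = app / frame = 896 / 958 = 0.935282 = 93.5282% -> 93.53% (2 dp)

958, 93.53


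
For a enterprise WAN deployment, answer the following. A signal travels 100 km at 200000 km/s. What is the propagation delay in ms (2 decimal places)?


Given: distance = 100 km, speed = 200000 km/s
Delay = distance / speed = 100 / 200000 seconds
Delay in ms = 100 * 1000 / 200000
Delay = 0.5000 ms
Rounded to 2 dp = 0.50 ms

0.50


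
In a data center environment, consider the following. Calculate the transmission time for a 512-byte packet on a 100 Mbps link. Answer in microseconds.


Given: packet = 512 bytes, bandwidth = 100 Mbps
Packet in bits = 512 * 8 = 4096 bits
Bandwidth = 100 * 10^6 = 100000000 bps
Time = 4096 / 100000000 seconds
Time in us = 4096 * 10^6 / 100000000 = 40.96

40.96


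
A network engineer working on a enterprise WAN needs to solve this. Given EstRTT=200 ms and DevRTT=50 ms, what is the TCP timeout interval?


Given: EstRTT = 200 ms, DevRTT = 50 ms
Timeout = EstRTT + 4 * DevRTT
4 * DevRTT = 4 * 50 = 200
Timeout = 200 + 200 = 400 ms

400


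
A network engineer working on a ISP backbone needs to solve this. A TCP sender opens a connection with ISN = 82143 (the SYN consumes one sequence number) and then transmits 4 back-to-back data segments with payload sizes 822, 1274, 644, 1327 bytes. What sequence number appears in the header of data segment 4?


The SYN occupies sequence number ISN = 82143, so the first data byte is ISN + 1 = 82144.
SEQ of data segment i = (ISN + 1) + sum of payload sizes of segments 1..i-1.
Segment 1: SEQ = 82144, payload = 822 bytes
Segment 2: SEQ = 82966, payload = 1274 bytes
Segment 3: SEQ = 84240, payload = 644 bytes
Segment 4: SEQ = 84884, payload = 1327 bytes
SEQ of segment 4 = 82144 + 822 + 1274 + 644 = 84884

84884


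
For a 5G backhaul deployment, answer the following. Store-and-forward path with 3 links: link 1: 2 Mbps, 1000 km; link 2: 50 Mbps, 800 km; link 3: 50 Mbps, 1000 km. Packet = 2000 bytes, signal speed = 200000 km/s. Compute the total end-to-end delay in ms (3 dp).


Packet = 2000 bytes = 16000 bits. Store-and-forward: sum (t_trans + t_prop) per link.
Link 1: t_trans = 16000/(2*10^6) s = 8.0000 ms; t_prop = 1000/200000 s = 5.0000 ms; subtotal = 13.0000 ms
Link 2: t_trans = 16000/(50*10^6) s = 0.3200 ms; t_prop = 800/200000 s = 4.0000 ms; subtotal = 4.3200 ms
Link 3: t_trans = 16000/(50*10^6) s = 0.3200 ms; t_prop = 1000/200000 s = 5.0000 ms; subtotal = 5.3200 ms
End-to-end = 13.0000 + 4.3200 + 5.3200 = 22.6400 ms -> 22.640 ms (3 dp)

22.640


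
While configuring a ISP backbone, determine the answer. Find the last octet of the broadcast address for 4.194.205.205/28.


Given: IP = 4.194.205.205, prefix = /28
Host bits = 32 - 28 = 4
Network last octet = 205 AND mask = 192
Host part size = 2^4 - 1 = 15
Broadcast last octet = 192 OR 15 = 207

207


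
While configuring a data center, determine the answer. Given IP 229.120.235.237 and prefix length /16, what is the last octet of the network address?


Given: IP = 229.120.235.237, prefix = /16
Subnet mask = 255.255.0.0
Last octet of IP: 237
Last octet of mask: 0
Network last octet = 237 AND 0 = 0

0


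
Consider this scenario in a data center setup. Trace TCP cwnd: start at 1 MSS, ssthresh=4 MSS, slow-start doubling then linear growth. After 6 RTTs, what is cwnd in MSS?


RTT 0: cwnd = 1 MSS (initial)
RTT 1: cwnd = 2 MSS (slow start, doubled)
RTT 2: cwnd = 4 MSS (slow start, doubled)
RTT 3: cwnd = 5 MSS (congestion avoidance, +1)
RTT 4: cwnd = 6 MSS (congestion avoidance, +1)
RTT 5: cwnd = 7 MSS (congestion avoidance, +1)
RTT 6: cwnd = 8 MSS (congestion avoidance, +1)

8


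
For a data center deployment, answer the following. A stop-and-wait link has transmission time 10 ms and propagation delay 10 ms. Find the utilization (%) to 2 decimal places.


Given: Ttrans = 10 ms, Tprop = 10 ms
RTT = 2 * Tprop = 2 * 10 = 20 ms
U = Ttrans / (Ttrans + RTT)
U = 10 / (10 + 20)
U = 10 / 30 = 0.333333
U% = 33.33%

33.33


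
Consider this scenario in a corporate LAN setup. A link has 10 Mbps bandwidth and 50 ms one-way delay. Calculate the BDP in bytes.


Given: bandwidth = 10 Mbps, delay = 50 ms
BDP in bits = 10 * 10^6 * 50 / 1000
BDP in bits = 500000
BDP in bytes = 500000 / 8 = 62500

62500


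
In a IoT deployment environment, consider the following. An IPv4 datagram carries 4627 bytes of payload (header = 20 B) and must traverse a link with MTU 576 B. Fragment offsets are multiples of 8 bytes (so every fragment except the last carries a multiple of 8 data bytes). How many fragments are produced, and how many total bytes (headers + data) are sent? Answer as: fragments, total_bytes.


Max data per non-final fragment = floor((MTU - header)/8)*8 = floor((576 - 20)/8)*8 = floor(556/8)*8 = 552 B
Final fragment needs no 8-byte alignment: it can carry up to MTU - header = 556 B
Non-final fragments needed = ceil((payload - 556) / 552) = ceil(4071/552) = ceil(7.3750) = 8
Number of fragments = 8 + 1 = 9
Fragment sizes (data): 8 * 552 B + 211 B (last, 211 <= 556 OK)
Total bytes sent = payload + n_frags * header = 4627 + 9*20 = 4627 + 180 = 4807 B

9, 4807


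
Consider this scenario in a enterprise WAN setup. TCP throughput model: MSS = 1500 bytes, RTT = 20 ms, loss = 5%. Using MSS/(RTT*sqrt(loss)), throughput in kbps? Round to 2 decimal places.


Given: MSS = 1500 bytes, RTT = 20 ms, loss = 5%
RTT in seconds = 20 / 1000 = 0.02
Loss rate = 5% = 0.05
sqrt(loss) = sqrt(0.05) = 0.223606797750
Throughput (bytes/s) = 1500 / (0.02 * 0.223606797750) = 335410.1966
Throughput (kbps) = 335410.1966 * 8 / 1000 = 2683.281573 -> 2683.28 kbps (2 dp)

2683.28


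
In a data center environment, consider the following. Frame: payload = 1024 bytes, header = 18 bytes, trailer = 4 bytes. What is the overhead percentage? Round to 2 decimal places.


Given: payload = 1024 B, header = 18 B, trailer = 4 B
Overhead bytes = header + trailer = 18 + 4 = 22
Total frame = payload + overhead = 1024 + 22 = 1046
Overhead % = 22 / 1046 * 100 = 2.1033% -> 2.10% (2 dp)

2.10


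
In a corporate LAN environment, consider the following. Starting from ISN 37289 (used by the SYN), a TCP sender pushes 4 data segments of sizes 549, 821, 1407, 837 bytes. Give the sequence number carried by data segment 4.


The SYN occupies sequence number ISN = 37289, so the first data byte is ISN + 1 = 37290.
SEQ of data segment i = (ISN + 1) + sum of payload sizes of segments 1..i-1.
Segment 1: SEQ = 37290, payload = 549 bytes
Segment 2: SEQ = 37839, payload = 821 bytes
Segment 3: SEQ = 38660, payload = 1407 bytes
Segment 4: SEQ = 40067, payload = 837 bytes
SEQ of segment 4 = 37290 + 549 + 821 + 1407 = 40067

40067


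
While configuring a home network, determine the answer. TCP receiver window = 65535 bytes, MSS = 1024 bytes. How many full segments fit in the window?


Given: RWND = 65535 bytes, MSS = 1024 bytes
Full segments = floor(RWND / MSS)
Full segments = floor(65535 / 1024)
Full segments = floor(63.999) = 63

63


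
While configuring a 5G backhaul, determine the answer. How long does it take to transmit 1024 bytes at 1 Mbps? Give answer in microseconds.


Given: packet = 1024 bytes, bandwidth = 1 Mbps
Packet in bits = 1024 * 8 = 8192 bits
Bandwidth = 1 * 10^6 = 1000000 bps
Time = 8192 / 1000000 seconds
Time in us = 8192 * 10^6 / 1000000 = 8192

8192


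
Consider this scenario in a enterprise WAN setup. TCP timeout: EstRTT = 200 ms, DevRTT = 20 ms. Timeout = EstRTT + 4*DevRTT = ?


Given: EstRTT = 200 ms, DevRTT = 20 ms
Timeout = EstRTT + 4 * DevRTT
4 * DevRTT = 4 * 20 = 80
Timeout = 200 + 80 = 280 ms

280


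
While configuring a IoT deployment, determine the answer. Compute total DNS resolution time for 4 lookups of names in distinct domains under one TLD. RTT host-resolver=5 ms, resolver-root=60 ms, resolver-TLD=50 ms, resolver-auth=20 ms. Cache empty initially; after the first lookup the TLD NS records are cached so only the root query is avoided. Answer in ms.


Lookup 1 (cold cache): local + root + TLD + auth = 5 + 60 + 50 + 20 = 135 ms
Lookups 2..4 (TLD NS cached -> skip root; new domain -> still ask TLD and auth): local + TLD + auth = 5 + 50 + 20 = 75 ms each
Remaining 3 lookups: 3 * 75 = 225 ms
Total = 135 + 225 = 360 ms

360


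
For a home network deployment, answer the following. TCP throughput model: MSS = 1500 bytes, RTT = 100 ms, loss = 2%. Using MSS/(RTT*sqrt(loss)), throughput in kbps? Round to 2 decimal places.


Given: MSS = 1500 bytes, RTT = 100 ms, loss = 2%
RTT in seconds = 100 / 1000 = 0.1
Loss rate = 2% = 0.02
sqrt(loss) = sqrt(0.02) = 0.141421356237
Throughput (bytes/s) = 1500 / (0.1 * 0.141421356237) = 106066.0172
Throughput (kbps) = 106066.0172 * 8 / 1000 = 848.528137 -> 848.53 kbps (2 dp)

848.53


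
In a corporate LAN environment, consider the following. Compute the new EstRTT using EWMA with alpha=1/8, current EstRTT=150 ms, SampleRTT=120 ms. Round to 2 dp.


Given: EstRTT = 150 ms, SampleRTT = 120 ms, alpha = 1/8
New EstRTT = (1 - alpha) * EstRTT + alpha * SampleRTT
(7/8) * 150 = 131.25
(1/8) * 120 = 15
New EstRTT = 131.25 + 15 = 146.25 ms -> 146.25 ms (2 dp)

146.25


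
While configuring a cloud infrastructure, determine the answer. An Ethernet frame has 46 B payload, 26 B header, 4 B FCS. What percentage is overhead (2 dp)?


Given: payload = 46 B, header = 26 B, trailer = 4 B
Overhead bytes = header + trailer = 26 + 4 = 30
Total frame = payload + overhead = 46 + 30 = 76
Overhead % = 30 / 76 * 100 = 39.4737% -> 39.47% (2 dp)

39.47


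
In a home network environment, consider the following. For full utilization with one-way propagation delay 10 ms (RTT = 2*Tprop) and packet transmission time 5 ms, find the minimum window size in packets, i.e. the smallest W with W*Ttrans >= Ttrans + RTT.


Given: Ttrans = 5 ms, RTT = 20 ms (= 2 * Tprop, Tprop = 10 ms)
Time until first ACK returns = Ttrans + RTT = 5 + 20 = 25 ms
Need W * Ttrans >= Ttrans + RTT  ->  W >= (Ttrans + RTT) / Ttrans
(Ttrans + RTT) / Ttrans = 25 / 5 = 5
W_min = ceil(5) = 5

5


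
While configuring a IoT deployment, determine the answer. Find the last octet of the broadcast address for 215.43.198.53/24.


Given: IP = 215.43.198.53, prefix = /24
Host bits = 32 - 24 = 8
Network last octet = 53 AND mask = 0
Host part size = 2^8 - 1 = 255
Broadcast last octet = 0 OR 255 = 255

255


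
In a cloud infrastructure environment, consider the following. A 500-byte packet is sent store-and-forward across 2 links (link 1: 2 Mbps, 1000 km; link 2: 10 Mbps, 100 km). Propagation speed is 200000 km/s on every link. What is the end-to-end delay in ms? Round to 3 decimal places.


Packet = 500 bytes = 4000 bits. Store-and-forward: sum (t_trans + t_prop) per link.
Link 1: t_trans = 4000/(2*10^6) s = 2.0000 ms; t_prop = 1000/200000 s = 5.0000 ms; subtotal = 7.0000 ms
Link 2: t_trans = 4000/(10*10^6) s = 0.4000 ms; t_prop = 100/200000 s = 0.5000 ms; subtotal = 0.9000 ms
End-to-end = 7.0000 + 0.9000 = 7.9000 ms -> 7.900 ms (3 dp)

7.900


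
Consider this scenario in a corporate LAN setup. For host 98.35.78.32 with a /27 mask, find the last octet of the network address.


Given: IP = 98.35.78.32, prefix = /27
Subnet mask = 255.255.255.224
Last octet of IP: 32
Last octet of mask: 224
Network last octet = 32 AND 224 = 32

32


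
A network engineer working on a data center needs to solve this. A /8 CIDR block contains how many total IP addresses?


Given: CIDR prefix /8
Host bits = 32 - 8 = 24
Total addresses = 2^24 = 16777216

16777216


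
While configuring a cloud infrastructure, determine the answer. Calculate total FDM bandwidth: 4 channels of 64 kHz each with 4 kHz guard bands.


Given: 4 channels, 64 kHz each, guard = 4 kHz
Channel bandwidth = 4 * 64 = 256 kHz
Guard bands = 3 gaps * 4 kHz = 12 kHz
Total = 256 + 12 = 268 kHz

268


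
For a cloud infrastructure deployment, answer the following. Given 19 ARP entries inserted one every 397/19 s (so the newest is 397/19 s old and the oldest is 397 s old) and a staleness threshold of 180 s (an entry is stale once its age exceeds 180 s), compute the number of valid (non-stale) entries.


Ages are k * 397/19 s for k = 1..19 (spacing = 20.8947 s).
Entry k is valid iff k * 397/19 <= 180 iff k <= 19 * 180 / 397 = 8.6146
n_valid = floor(8.6146) = 8
(n_stale = 19 - 8 = 11)

8


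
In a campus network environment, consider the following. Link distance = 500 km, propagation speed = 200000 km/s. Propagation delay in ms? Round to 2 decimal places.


Given: distance = 500 km, speed = 200000 km/s
Delay = distance / speed = 500 / 200000 seconds
Delay in ms = 500 * 1000 / 200000
Delay = 2.5000 ms
Rounded to 2 dp = 2.50 ms

2.50


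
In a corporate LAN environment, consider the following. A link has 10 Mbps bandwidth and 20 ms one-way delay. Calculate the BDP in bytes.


Given: bandwidth = 10 Mbps, delay = 20 ms
BDP in bits = 10 * 10^6 * 20 / 1000
BDP in bits = 200000
BDP in bytes = 200000 / 8 = 25000

25000


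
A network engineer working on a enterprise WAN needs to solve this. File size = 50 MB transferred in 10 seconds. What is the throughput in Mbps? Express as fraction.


Given: file = 50 MB, time = 10 s
File in Mb = 50 * 8 = 400 Mb
Throughput = 400 / 10 Mbps
Throughput = 40 Mbps

40


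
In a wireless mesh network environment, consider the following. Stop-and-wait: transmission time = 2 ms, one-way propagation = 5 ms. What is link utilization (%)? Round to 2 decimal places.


Given: Ttrans = 2 ms, Tprop = 5 ms
RTT = 2 * Tprop = 2 * 5 = 10 ms
U = Ttrans / (Ttrans + RTT)
U = 2 / (2 + 10)
U = 2 / 12 = 0.166667
U% = 16.67%

16.67


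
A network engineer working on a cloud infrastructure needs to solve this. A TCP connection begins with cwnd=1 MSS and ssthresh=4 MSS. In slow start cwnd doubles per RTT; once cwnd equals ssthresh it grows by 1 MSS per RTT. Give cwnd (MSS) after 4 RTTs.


RTT 0: cwnd = 1 MSS (initial)
RTT 1: cwnd = 2 MSS (slow start, doubled)
RTT 2: cwnd = 4 MSS (slow start, doubled)
RTT 3: cwnd = 5 MSS (congestion avoidance, +1)
RTT 4: cwnd = 6 MSS (congestion avoidance, +1)

6


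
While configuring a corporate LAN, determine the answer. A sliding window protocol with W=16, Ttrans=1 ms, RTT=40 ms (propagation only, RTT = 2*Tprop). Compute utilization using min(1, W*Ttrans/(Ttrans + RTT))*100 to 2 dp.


Given: W = 16, Ttrans = 1 ms, RTT = 40 ms (= 2 * Tprop, Tprop = 20 ms)
Cycle time = Ttrans + RTT = 1 + 40 = 41 ms (first packet sent until its ACK returns)
W * Ttrans = 16 * 1 = 16 ms of sending per cycle
W * Ttrans / (Ttrans + RTT) = 16 / 41 = 0.390244
U = min(1, 0.390244) = 0.390244
U% = 39.02%

39.02


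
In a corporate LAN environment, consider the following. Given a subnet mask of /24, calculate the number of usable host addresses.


Given: subnet mask /24
Host bits = 32 - 24 = 8
Total addresses = 2^8 = 256
Usable hosts = 256 - 2 (network + broadcast) = 254

254


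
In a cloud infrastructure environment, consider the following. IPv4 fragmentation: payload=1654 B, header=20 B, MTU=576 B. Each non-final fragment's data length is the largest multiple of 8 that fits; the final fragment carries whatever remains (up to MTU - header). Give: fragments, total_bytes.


Max data per non-final fragment = floor((MTU - header)/8)*8 = floor((576 - 20)/8)*8 = floor(556/8)*8 = 552 B
Final fragment needs no 8-byte alignment: it can carry up to MTU - header = 556 B
Non-final fragments needed = ceil((payload - 556) / 552) = ceil(1098/552) = ceil(1.9891) = 2
Number of fragments = 2 + 1 = 3
Fragment sizes (data): 2 * 552 B + 550 B (last, 550 <= 556 OK)
Total bytes sent = payload + n_frags * header = 1654 + 3*20 = 1654 + 60 = 1714 B

3, 1714


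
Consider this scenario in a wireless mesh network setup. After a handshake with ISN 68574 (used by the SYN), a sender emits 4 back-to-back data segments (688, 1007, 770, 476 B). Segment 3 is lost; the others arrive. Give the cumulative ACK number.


SYN uses sequence number 68574; first data byte = ISN + 1 = 68575.
Segment 1: SEQ = 68575, len = 688 B, covers [68575, 69262]
Segment 2: SEQ = 69263, len = 1007 B, covers [69263, 70269]
Segment 3: SEQ = 70270, len = 770 B, covers [70270, 71039] [LOST]
Segment 4: SEQ = 71040, len = 476 B, covers [71040, 71515]
In-order data received: bytes [68575, 70269] (segments 1..2).
Segment 3 missing -> gap begins at byte 70270; later segments buffered out of order.
Cumulative ACK = next expected in-order byte = 68575 + 688 + 1007 = 70270

70270


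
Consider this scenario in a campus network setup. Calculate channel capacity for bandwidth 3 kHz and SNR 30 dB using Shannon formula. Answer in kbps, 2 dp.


Given: B = 3 kHz, SNR = 30 dB
SNR linear = 10^(30/10) = 1000
1 + SNR = 1001
log2(1001) = 9.9672262588
C = 3 * 1000 * 9.9672262588 = 29901.6788 bps
C = 29.901679 kbps -> 29.90 kbps (2 dp)

29.90


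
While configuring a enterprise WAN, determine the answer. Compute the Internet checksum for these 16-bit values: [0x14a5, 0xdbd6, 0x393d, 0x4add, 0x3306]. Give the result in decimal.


Given words: [0x14a5, 0xdbd6, 0x393d, 0x4add, 0x3306]
Step 1: Sum all words
Raw sum = 5285 + 56278 + 14653 + 19165 + 13062 = 108443
Step 2: Fold carry: (42907 + 1) = 42908
One's complement = ~42908 & 0xFFFF = 22627

22627


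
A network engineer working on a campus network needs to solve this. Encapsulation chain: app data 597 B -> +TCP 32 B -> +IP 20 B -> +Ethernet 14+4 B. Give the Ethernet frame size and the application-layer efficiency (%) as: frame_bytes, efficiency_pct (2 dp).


TCP segment = 597 + 32 = 629 B
IP packet = 629 + 20 = 649 B
Ethernet frame = 649 + 14 + 4 = 667 B
Efficiency = app / frame = 597 / 667 = 0.895052 = 89.5052% -> 89.51% (2 dp)

667, 89.51


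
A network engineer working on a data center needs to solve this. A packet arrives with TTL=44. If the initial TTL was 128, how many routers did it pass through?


Given: initial TTL = 128, received TTL = 44
Hops = initial TTL - received TTL
Hops = 128 - 44 = 84

84


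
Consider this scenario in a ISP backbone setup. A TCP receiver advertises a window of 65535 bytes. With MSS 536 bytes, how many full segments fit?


Given: RWND = 65535 bytes, MSS = 536 bytes
Full segments = floor(RWND / MSS)
Full segments = floor(65535 / 536)
Full segments = floor(122.2668) = 122

122


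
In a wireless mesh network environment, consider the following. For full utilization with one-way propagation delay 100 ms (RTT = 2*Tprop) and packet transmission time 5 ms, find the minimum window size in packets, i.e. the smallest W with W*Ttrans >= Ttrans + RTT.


Given: Ttrans = 5 ms, RTT = 200 ms (= 2 * Tprop, Tprop = 100 ms)
Time until first ACK returns = Ttrans + RTT = 5 + 200 = 205 ms
Need W * Ttrans >= Ttrans + RTT  ->  W >= (Ttrans + RTT) / Ttrans
(Ttrans + RTT) / Ttrans = 205 / 5 = 41
W_min = ceil(41) = 41

41


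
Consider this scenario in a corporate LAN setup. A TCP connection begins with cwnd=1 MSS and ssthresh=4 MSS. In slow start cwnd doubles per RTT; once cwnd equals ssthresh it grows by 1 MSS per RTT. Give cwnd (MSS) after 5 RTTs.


RTT 0: cwnd = 1 MSS (initial)
RTT 1: cwnd = 2 MSS (slow start, doubled)
RTT 2: cwnd = 4 MSS (slow start, doubled)
RTT 3: cwnd = 5 MSS (congestion avoidance, +1)
RTT 4: cwnd = 6 MSS (congestion avoidance, +1)
RTT 5: cwnd = 7 MSS (congestion avoidance, +1)

7


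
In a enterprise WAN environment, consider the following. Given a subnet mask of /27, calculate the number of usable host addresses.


Given: subnet mask /27
Host bits = 32 - 27 = 5
Total addresses = 2^5 = 32
Usable hosts = 32 - 2 (network + broadcast) = 30

30


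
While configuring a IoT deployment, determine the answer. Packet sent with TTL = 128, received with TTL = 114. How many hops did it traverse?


Given: initial TTL = 128, received TTL = 114
Hops = initial TTL - received TTL
Hops = 128 - 114 = 14

14


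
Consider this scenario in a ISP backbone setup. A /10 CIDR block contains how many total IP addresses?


Given: CIDR prefix /10
Host bits = 32 - 10 = 22
Total addresses = 2^22 = 4194304

4194304


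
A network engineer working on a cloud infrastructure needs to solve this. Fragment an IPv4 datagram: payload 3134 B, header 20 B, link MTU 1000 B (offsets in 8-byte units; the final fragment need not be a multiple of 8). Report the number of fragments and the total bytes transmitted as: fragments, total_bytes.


Max data per non-final fragment = floor((MTU - header)/8)*8 = floor((1000 - 20)/8)*8 = floor(980/8)*8 = 976 B
Final fragment needs no 8-byte alignment: it can carry up to MTU - header = 980 B
Non-final fragments needed = ceil((payload - 980) / 976) = ceil(2154/976) = ceil(2.2070) = 3
Number of fragments = 3 + 1 = 4
Fragment sizes (data): 3 * 976 B + 206 B (last, 206 <= 980 OK)
Total bytes sent = payload + n_frags * header = 3134 + 4*20 = 3134 + 80 = 3214 B

4, 3214


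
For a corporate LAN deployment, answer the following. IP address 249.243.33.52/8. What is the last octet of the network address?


Given: IP = 249.243.33.52, prefix = /8
Subnet mask = 255.0.0.0
Last octet of IP: 52
Last octet of mask: 0
Network last octet = 52 AND 0 = 0

0


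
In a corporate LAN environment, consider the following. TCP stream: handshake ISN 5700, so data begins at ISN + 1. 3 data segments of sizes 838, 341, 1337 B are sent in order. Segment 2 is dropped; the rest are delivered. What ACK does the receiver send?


SYN uses sequence number 5700; first data byte = ISN + 1 = 5701.
Segment 1: SEQ = 5701, len = 838 B, covers [5701, 6538]
Segment 2: SEQ = 6539, len = 341 B, covers [6539, 6879] [LOST]
Segment 3: SEQ = 6880, len = 1337 B, covers [6880, 8216]
In-order data received: bytes [5701, 6538] (segments 1..1).
Segment 2 missing -> gap begins at byte 6539; later segments buffered out of order.
Cumulative ACK = next expected in-order byte = 5701 + 838 = 6539

6539


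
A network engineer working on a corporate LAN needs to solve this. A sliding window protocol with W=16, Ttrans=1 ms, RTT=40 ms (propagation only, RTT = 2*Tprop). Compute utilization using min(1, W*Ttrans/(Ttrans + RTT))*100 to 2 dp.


Given: W = 16, Ttrans = 1 ms, RTT = 40 ms (= 2 * Tprop, Tprop = 20 ms)
Cycle time = Ttrans + RTT = 1 + 40 = 41 ms (first packet sent until its ACK returns)
W * Ttrans = 16 * 1 = 16 ms of sending per cycle
W * Ttrans / (Ttrans + RTT) = 16 / 41 = 0.390244
U = min(1, 0.390244) = 0.390244
U% = 39.02%

39.02


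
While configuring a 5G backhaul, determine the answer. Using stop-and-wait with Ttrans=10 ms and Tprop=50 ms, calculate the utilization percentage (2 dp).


Given: Ttrans = 10 ms, Tprop = 50 ms
RTT = 2 * Tprop = 2 * 50 = 100 ms
U = Ttrans / (Ttrans + RTT)
U = 10 / (10 + 100)
U = 10 / 110 = 0.090909
U% = 9.09%

9.09


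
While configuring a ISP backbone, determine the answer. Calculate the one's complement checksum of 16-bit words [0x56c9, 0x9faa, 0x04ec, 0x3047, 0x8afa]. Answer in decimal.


Given words: [0x56c9, 0x9faa, 0x04ec, 0x3047, 0x8afa]
Step 1: Sum all words
Raw sum = 22217 + 40874 + 1260 + 12359 + 35578 = 112288
Step 2: Fold carry: (46752 + 1) = 46753
One's complement = ~46753 & 0xFFFF = 18782

18782


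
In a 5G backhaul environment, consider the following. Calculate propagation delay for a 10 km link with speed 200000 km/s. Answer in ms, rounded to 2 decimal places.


Given: distance = 10 km, speed = 200000 km/s
Delay = distance / speed = 10 / 200000 seconds
Delay in ms = 10 * 1000 / 200000
Delay = 0.0500 ms
Rounded to 2 dp = 0.05 ms

0.05


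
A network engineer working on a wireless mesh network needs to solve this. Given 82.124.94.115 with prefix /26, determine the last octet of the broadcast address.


Given: IP = 82.124.94.115, prefix = /26
Host bits = 32 - 26 = 6
Network last octet = 115 AND mask = 64
Host part size = 2^6 - 1 = 63
Broadcast last octet = 64 OR 63 = 127

127


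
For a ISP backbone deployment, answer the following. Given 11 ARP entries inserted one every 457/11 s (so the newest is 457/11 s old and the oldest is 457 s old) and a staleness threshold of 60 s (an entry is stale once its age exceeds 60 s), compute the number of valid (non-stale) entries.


Ages are k * 457/11 s for k = 1..11 (spacing = 41.5455 s).
Entry k is valid iff k * 457/11 <= 60 iff k <= 11 * 60 / 457 = 1.4442
n_valid = floor(1.4442) = 1
(n_stale = 11 - 1 = 10)

1


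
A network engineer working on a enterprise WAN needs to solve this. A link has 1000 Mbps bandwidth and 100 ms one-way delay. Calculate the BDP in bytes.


Given: bandwidth = 1000 Mbps, delay = 100 ms
BDP in bits = 1000 * 10^6 * 100 / 1000
BDP in bits = 100000000
BDP in bytes = 100000000 / 8 = 12500000

12500000


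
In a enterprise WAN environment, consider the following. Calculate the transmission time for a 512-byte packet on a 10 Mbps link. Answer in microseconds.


Given: packet = 512 bytes, bandwidth = 10 Mbps
Packet in bits = 512 * 8 = 4096 bits
Bandwidth = 10 * 10^6 = 10000000 bps
Time = 4096 / 10000000 seconds
Time in us = 4096 * 10^6 / 10000000 = 409.6

409.6


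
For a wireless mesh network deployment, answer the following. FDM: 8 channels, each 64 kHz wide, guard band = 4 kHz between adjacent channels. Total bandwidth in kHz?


Given: 8 channels, 64 kHz each, guard = 4 kHz
Channel bandwidth = 8 * 64 = 512 kHz
Guard bands = 7 gaps * 4 kHz = 28 kHz
Total = 512 + 28 = 540 kHz

540


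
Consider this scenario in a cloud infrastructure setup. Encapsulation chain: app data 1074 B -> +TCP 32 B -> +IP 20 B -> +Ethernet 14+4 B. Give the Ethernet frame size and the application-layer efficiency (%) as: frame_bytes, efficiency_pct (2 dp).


TCP segment = 1074 + 32 = 1106 B
IP packet = 1106 + 20 = 1126 B
Ethernet frame = 1126 + 14 + 4 = 1144 B
Efficiency = app / frame = 1074 / 1144 = 0.938811 = 93.8811% -> 93.88% (2 dp)

1144, 93.88


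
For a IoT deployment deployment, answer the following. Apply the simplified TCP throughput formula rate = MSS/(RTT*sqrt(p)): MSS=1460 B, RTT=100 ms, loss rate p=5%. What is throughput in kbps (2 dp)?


Given: MSS = 1460 bytes, RTT = 100 ms, loss = 5%
RTT in seconds = 100 / 1000 = 0.1
Loss rate = 5% = 0.05
sqrt(loss) = sqrt(0.05) = 0.223606797750
Throughput (bytes/s) = 1460 / (0.1 * 0.223606797750) = 65293.1849
Throughput (kbps) = 65293.1849 * 8 / 1000 = 522.345480 -> 522.35 kbps (2 dp)

522.35


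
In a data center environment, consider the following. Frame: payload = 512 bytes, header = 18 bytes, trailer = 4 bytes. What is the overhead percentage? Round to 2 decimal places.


Given: payload = 512 B, header = 18 B, trailer = 4 B
Overhead bytes = header + trailer = 18 + 4 = 22
Total frame = payload + overhead = 512 + 22 = 534
Overhead % = 22 / 534 * 100 = 4.1199% -> 4.12% (2 dp)

4.12


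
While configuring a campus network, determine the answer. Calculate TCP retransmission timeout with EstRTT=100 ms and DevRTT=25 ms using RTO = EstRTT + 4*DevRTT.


Given: EstRTT = 100 ms, DevRTT = 25 ms
Timeout = EstRTT + 4 * DevRTT
4 * DevRTT = 4 * 25 = 100
Timeout = 100 + 100 = 200 ms

200
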